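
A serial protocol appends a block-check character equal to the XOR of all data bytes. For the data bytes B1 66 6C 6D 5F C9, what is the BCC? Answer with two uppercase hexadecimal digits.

XOR the bytes together:
  start with 0xB1
  0xB1 ⊕ 0x66 = 0xD7
  0xD7 ⊕ 0x6C = 0xBB
  0xBB ⊕ 0x6D = 0xD6
  0xD6 ⊕ 0x5F = 0x89
  0x89 ⊕ 0xC9 = 0x40

40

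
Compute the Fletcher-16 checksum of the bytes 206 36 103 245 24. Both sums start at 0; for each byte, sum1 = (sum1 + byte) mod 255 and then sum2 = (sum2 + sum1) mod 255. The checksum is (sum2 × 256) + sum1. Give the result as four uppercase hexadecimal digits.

D468

Running sums (mod 255):
  after byte 0 (206): sum1=206, sum2=206
  after byte 1 (36): sum1=242, sum2=193
  after byte 2 (103): sum1=90, sum2=28
  after byte 3 (245): sum1=80, sum2=108
  after byte 4 (24): sum1=104, sum2=212
Checksum = sum2·256 + sum1 = 212·256 + 104 = 54376 = 0xD468.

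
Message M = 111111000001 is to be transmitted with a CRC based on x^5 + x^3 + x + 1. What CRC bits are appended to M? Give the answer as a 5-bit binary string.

Append 5 zeros: 11111100000100000. Divide by 101011 (XOR where the leading bit is 1):
  pos 0: 111111 XOR 101011 = 010100
  pos 1: 101000 XOR 101011 = 000011
  pos 5: 110000 XOR 101011 = 011011
  pos 6: 110111 XOR 101011 = 011100
  pos 7: 111000 XOR 101011 = 010011
  pos 8: 100110 XOR 101011 = 001101
  pos 10: 110100 XOR 101011 = 011111
  pos 11: 111110 XOR 101011 = 010101
Remainder (last 5 bits) = 10101. This is the CRC / FCS.

10101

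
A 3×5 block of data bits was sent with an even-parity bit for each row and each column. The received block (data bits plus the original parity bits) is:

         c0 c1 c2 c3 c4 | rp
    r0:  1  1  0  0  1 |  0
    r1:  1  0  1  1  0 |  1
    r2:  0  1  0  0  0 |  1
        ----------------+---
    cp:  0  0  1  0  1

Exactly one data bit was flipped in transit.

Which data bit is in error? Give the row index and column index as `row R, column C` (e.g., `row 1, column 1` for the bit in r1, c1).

Recompute each row's even parity and compare to rp:
  r0: data parity 1, sent rp 0 → mismatch
  r1: data parity 1, sent rp 1 → ok
  r2: data parity 1, sent rp 1 → ok
Recompute each column's even parity and compare to cp:
  c0: data parity 0, sent cp 0 → ok
  c1: data parity 0, sent cp 0 → ok
  c2: data parity 1, sent cp 1 → ok
  c3: data parity 1, sent cp 0 → mismatch
  c4: data parity 1, sent cp 1 → ok
Exactly one row (r0) and one column (c3) fail → the flipped bit is at their intersection.

row 0, column 3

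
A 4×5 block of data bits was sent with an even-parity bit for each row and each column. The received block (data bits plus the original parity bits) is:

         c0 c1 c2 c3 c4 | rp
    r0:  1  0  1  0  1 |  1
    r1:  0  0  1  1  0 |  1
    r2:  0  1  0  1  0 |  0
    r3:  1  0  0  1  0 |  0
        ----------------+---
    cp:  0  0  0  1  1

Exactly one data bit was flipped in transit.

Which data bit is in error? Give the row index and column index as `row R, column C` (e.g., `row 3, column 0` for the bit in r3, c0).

Recompute each row's even parity and compare to rp:
  r0: data parity 1, sent rp 1 → ok
  r1: data parity 0, sent rp 1 → mismatch
  r2: data parity 0, sent rp 0 → ok
  r3: data parity 0, sent rp 0 → ok
Recompute each column's even parity and compare to cp:
  c0: data parity 0, sent cp 0 → ok
  c1: data parity 1, sent cp 0 → mismatch
  c2: data parity 0, sent cp 0 → ok
  c3: data parity 1, sent cp 1 → ok
  c4: data parity 1, sent cp 1 → ok
Exactly one row (r1) and one column (c1) fail → the flipped bit is at their intersection.

row 1, column 1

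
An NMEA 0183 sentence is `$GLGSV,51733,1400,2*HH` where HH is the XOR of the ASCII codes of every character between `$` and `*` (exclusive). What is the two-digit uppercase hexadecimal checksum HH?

XOR the ASCII codes of the payload characters:
  'G' = 0x47 → acc = 0x47
  'L' = 0x4C → acc = 0x0B
  'G' = 0x47 → acc = 0x4C
  'S' = 0x53 → acc = 0x1F
  'V' = 0x56 → acc = 0x49
  ',' = 0x2C → acc = 0x65
  '5' = 0x35 → acc = 0x50
  '1' = 0x31 → acc = 0x61
  '7' = 0x37 → acc = 0x56
  '3' = 0x33 → acc = 0x65
  '3' = 0x33 → acc = 0x56
  ',' = 0x2C → acc = 0x7A
  '1' = 0x31 → acc = 0x4B
  '4' = 0x34 → acc = 0x7F
  '0' = 0x30 → acc = 0x4F
  '0' = 0x30 → acc = 0x7F
  ',' = 0x2C → acc = 0x53
  '2' = 0x32 → acc = 0x61
Checksum = 0x61.

61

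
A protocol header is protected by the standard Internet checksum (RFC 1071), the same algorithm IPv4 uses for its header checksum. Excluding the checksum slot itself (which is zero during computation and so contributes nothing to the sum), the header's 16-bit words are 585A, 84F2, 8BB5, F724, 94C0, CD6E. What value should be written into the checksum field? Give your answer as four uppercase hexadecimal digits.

One's-complement addition (fold any carry out of bit 15 back into bit 0):
  0x585A + 0x84F2 = 0x0DD4C
  0xDD4C + 0x8BB5 = 0x16901 → wrap carry → 0x6902
  0x6902 + 0xF724 = 0x16026 → wrap carry → 0x6027
  0x6027 + 0x94C0 = 0x0F4E7
  0xF4E7 + 0xCD6E = 0x1C255 → wrap carry → 0xC256
One's-complement sum = 0xC256.
Checksum = ~0xC256 & 0xFFFF = 0x3DA9.

3DA9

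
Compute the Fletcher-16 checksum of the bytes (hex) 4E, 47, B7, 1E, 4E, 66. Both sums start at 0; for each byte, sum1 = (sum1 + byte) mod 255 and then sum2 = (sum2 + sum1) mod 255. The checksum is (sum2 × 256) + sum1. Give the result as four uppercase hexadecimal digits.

7620

Running sums (mod 255):
  after byte 0 (4E): sum1=78, sum2=78
  after byte 1 (47): sum1=149, sum2=227
  after byte 2 (B7): sum1=77, sum2=49
  after byte 3 (1E): sum1=107, sum2=156
  after byte 4 (4E): sum1=185, sum2=86
  after byte 5 (66): sum1=32, sum2=118
Checksum = sum2·256 + sum1 = 118·256 + 32 = 30240 = 0x7620.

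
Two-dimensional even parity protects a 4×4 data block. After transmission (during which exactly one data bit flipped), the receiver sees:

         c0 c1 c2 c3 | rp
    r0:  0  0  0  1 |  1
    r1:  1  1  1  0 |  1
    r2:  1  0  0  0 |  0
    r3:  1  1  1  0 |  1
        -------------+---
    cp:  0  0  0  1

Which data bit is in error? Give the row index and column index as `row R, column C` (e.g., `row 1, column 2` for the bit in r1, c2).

row 2, column 0

Recompute each row's even parity and compare to rp:
  r0: data parity 1, sent rp 1 → ok
  r1: data parity 1, sent rp 1 → ok
  r2: data parity 1, sent rp 0 → mismatch
  r3: data parity 1, sent rp 1 → ok
Recompute each column's even parity and compare to cp:
  c0: data parity 1, sent cp 0 → mismatch
  c1: data parity 0, sent cp 0 → ok
  c2: data parity 0, sent cp 0 → ok
  c3: data parity 1, sent cp 1 → ok
Exactly one row (r2) and one column (c0) fail → the flipped bit is at their intersection.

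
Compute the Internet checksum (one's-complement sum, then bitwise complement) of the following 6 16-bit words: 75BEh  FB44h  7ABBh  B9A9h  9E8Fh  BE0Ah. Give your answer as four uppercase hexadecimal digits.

One's-complement addition (fold any carry out of bit 15 back into bit 0):
  0x75BE + 0xFB44 = 0x17102 → wrap carry → 0x7103
  0x7103 + 0x7ABB = 0x0EBBE
  0xEBBE + 0xB9A9 = 0x1A567 → wrap carry → 0xA568
  0xA568 + 0x9E8F = 0x143F7 → wrap carry → 0x43F8
  0x43F8 + 0xBE0A = 0x10202 → wrap carry → 0x0203
One's-complement sum = 0x0203.
Checksum = ~0x0203 & 0xFFFF = 0xFDFC.

FDFC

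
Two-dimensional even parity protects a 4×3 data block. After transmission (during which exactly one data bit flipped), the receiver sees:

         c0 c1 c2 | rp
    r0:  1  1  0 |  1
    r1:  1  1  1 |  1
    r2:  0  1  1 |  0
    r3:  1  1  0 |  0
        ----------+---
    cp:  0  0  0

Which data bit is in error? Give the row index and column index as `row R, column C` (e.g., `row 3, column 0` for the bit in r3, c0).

row 0, column 0

Recompute each row's even parity and compare to rp:
  r0: data parity 0, sent rp 1 → mismatch
  r1: data parity 1, sent rp 1 → ok
  r2: data parity 0, sent rp 0 → ok
  r3: data parity 0, sent rp 0 → ok
Recompute each column's even parity and compare to cp:
  c0: data parity 1, sent cp 0 → mismatch
  c1: data parity 0, sent cp 0 → ok
  c2: data parity 0, sent cp 0 → ok
Exactly one row (r0) and one column (c0) fail → the flipped bit is at their intersection.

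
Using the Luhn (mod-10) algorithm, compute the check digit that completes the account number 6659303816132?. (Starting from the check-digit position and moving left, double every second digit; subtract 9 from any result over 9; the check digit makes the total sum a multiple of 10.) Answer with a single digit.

4

Partial digits right→left: 2 3 1 6 1 8 3 0 3 9 5 6 6
Double every second digit counting from the check-digit position (so the 1st, 3rd, 5th, ... of the partial from the right).
  doubled (with −9 where >9): 4 2 2 6 6 1 3 → sum 24
  kept as-is: 3 6 8 0 9 6 → sum 32
Total = 24 + 32 = 56.
Check digit = (10 − (56 mod 10)) mod 10 = 4.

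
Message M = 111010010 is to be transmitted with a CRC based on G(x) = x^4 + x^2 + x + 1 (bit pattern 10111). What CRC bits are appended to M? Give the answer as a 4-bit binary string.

1101

Append 4 zeros: 1110100100000. Divide by 10111 (XOR where the leading bit is 1):
  pos 0: 11101 XOR 10111 = 01010
  pos 1: 10100 XOR 10111 = 00011
  pos 4: 11010 XOR 10111 = 01101
  pos 5: 11010 XOR 10111 = 01101
  pos 6: 11010 XOR 10111 = 01101
  pos 7: 11010 XOR 10111 = 01101
  pos 8: 11010 XOR 10111 = 01101
Remainder (last 4 bits) = 1101. This is the CRC / FCS.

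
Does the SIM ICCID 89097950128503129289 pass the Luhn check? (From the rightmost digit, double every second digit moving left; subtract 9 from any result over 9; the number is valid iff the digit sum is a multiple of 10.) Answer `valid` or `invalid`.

valid

From the right, keep odd positions and double even positions (subtract 9 from any doubled value over 9):
  doubled (positions 2,4,...): 7 9 2 0 7 2 1 5 0 7 → sum 40
  kept (positions 1,3,...): 9 2 2 3 5 2 0 9 9 9 → sum 50
Total = 90.
90 mod 10 = 0, so the number is valid.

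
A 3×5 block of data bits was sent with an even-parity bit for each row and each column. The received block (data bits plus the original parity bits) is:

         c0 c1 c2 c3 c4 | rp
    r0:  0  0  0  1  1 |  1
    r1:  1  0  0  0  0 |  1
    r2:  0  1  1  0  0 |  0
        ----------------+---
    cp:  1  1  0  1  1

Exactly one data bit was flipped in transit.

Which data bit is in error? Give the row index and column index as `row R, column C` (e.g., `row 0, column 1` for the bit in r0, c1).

row 0, column 2

Recompute each row's even parity and compare to rp:
  r0: data parity 0, sent rp 1 → mismatch
  r1: data parity 1, sent rp 1 → ok
  r2: data parity 0, sent rp 0 → ok
Recompute each column's even parity and compare to cp:
  c0: data parity 1, sent cp 1 → ok
  c1: data parity 1, sent cp 1 → ok
  c2: data parity 1, sent cp 0 → mismatch
  c3: data parity 1, sent cp 1 → ok
  c4: data parity 1, sent cp 1 → ok
Exactly one row (r0) and one column (c2) fail → the flipped bit is at their intersection.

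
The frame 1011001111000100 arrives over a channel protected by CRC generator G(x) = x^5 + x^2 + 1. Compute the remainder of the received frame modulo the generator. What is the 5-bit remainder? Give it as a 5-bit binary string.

Modulo-2 division of 1011001111000100 by 100101:
  pos 0: 101100 XOR 100101 = 001001
  pos 2: 100111 XOR 100101 = 000010
  pos 6: 101100 XOR 100101 = 001001
  pos 8: 100101 XOR 100101 = 000000
Remainder = 00000 (zero — the frame passes the CRC check).

00000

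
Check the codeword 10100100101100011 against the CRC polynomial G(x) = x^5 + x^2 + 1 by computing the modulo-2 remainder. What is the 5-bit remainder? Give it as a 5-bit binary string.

Modulo-2 division of 10100100101100011 by 100101:
  pos 0: 101001 XOR 100101 = 001100
  pos 2: 110000 XOR 100101 = 010101
  pos 3: 101011 XOR 100101 = 001110
  pos 5: 111001 XOR 100101 = 011100
  pos 6: 111001 XOR 100101 = 011100
  pos 7: 111000 XOR 100101 = 011101
  pos 8: 111010 XOR 100101 = 011111
  pos 9: 111110 XOR 100101 = 011011
  pos 10: 110111 XOR 100101 = 010010
  pos 11: 100101 XOR 100101 = 000000
Remainder = 00000 (zero — the frame passes the CRC check).

00000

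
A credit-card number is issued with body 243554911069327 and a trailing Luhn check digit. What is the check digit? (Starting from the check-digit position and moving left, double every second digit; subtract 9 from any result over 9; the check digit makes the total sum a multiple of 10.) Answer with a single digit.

9

Partial digits right→left: 7 2 3 9 6 0 1 1 9 4 5 5 3 4 2
Double every second digit counting from the check-digit position (so the 1st, 3rd, 5th, ... of the partial from the right).
  doubled (with −9 where >9): 5 6 3 2 9 1 6 4 → sum 36
  kept as-is: 2 9 0 1 4 5 4 → sum 25
Total = 36 + 25 = 61.
Check digit = (10 − (61 mod 10)) mod 10 = 9.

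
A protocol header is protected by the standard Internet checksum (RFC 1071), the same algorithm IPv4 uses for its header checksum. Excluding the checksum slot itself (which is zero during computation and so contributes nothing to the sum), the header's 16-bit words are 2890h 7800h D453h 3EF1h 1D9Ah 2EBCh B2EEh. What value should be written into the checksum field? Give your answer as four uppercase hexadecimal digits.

One's-complement addition (fold any carry out of bit 15 back into bit 0):
  0x2890 + 0x7800 = 0x0A090
  0xA090 + 0xD453 = 0x174E3 → wrap carry → 0x74E4
  0x74E4 + 0x3EF1 = 0x0B3D5
  0xB3D5 + 0x1D9A = 0x0D16F
  0xD16F + 0x2EBC = 0x1002B → wrap carry → 0x002C
  0x002C + 0xB2EE = 0x0B31A
One's-complement sum = 0xB31A.
Checksum = ~0xB31A & 0xFFFF = 0x4CE5.

4CE5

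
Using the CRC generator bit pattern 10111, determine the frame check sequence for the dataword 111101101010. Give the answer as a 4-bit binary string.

0101

Append 4 zeros: 1111011010100000. Divide by 10111 (XOR where the leading bit is 1):
  pos 0: 11110 XOR 10111 = 01001
  pos 1: 10011 XOR 10111 = 00100
  pos 3: 10010 XOR 10111 = 00101
  pos 5: 10110 XOR 10111 = 00001
  pos 9: 11000 XOR 10111 = 01111
  pos 10: 11110 XOR 10111 = 01001
  pos 11: 10010 XOR 10111 = 00101
Remainder (last 4 bits) = 0101. This is the CRC / FCS.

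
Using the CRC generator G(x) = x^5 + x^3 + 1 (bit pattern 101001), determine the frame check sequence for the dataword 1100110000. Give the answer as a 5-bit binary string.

Append 5 zeros: 110011000000000. Divide by 101001 (XOR where the leading bit is 1):
  pos 0: 110011 XOR 101001 = 011010
  pos 1: 110100 XOR 101001 = 011101
  pos 2: 111010 XOR 101001 = 010011
  pos 3: 100110 XOR 101001 = 001111
  pos 5: 111100 XOR 101001 = 010101
  pos 6: 101010 XOR 101001 = 000011
Remainder (last 5 bits) = 11000. This is the CRC / FCS.

11000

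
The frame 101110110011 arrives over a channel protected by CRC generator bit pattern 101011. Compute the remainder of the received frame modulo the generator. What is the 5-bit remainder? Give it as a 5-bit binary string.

00000

Modulo-2 division of 101110110011 by 101011:
  pos 0: 101110 XOR 101011 = 000101
  pos 3: 101110 XOR 101011 = 000101
  pos 6: 101011 XOR 101011 = 000000
Remainder = 00000 (zero — the frame passes the CRC check).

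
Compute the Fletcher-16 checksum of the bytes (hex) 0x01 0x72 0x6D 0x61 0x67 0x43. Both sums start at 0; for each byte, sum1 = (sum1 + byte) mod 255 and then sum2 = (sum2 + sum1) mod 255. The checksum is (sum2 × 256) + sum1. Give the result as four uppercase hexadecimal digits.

Running sums (mod 255):
  after byte 0 (0x01): sum1=1, sum2=1
  after byte 1 (0x72): sum1=115, sum2=116
  after byte 2 (0x6D): sum1=224, sum2=85
  after byte 3 (0x61): sum1=66, sum2=151
  after byte 4 (0x67): sum1=169, sum2=65
  after byte 5 (0x43): sum1=236, sum2=46
Checksum = sum2·256 + sum1 = 46·256 + 236 = 12012 = 0x2EEC.

2EEC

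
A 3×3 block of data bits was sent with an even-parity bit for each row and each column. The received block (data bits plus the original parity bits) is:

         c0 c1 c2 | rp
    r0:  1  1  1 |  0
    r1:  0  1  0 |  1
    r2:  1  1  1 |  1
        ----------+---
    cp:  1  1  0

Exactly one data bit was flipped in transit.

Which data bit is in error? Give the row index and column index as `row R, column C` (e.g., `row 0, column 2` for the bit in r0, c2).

Recompute each row's even parity and compare to rp:
  r0: data parity 1, sent rp 0 → mismatch
  r1: data parity 1, sent rp 1 → ok
  r2: data parity 1, sent rp 1 → ok
Recompute each column's even parity and compare to cp:
  c0: data parity 0, sent cp 1 → mismatch
  c1: data parity 1, sent cp 1 → ok
  c2: data parity 0, sent cp 0 → ok
Exactly one row (r0) and one column (c0) fail → the flipped bit is at their intersection.

row 0, column 0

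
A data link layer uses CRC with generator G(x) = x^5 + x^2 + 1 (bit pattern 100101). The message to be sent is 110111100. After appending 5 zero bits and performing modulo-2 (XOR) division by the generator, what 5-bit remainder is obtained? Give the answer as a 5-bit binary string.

Append 5 zeros: 11011110000000. Divide by 100101 (XOR where the leading bit is 1):
  pos 0: 110111 XOR 100101 = 010010
  pos 1: 100101 XOR 100101 = 000000
Remainder (last 5 bits) = 00000. This is the CRC / FCS.

00000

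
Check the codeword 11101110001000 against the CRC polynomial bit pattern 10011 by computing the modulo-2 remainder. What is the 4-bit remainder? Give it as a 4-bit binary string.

0000

Modulo-2 division of 11101110001000 by 10011:
  pos 0: 11101 XOR 10011 = 01110
  pos 1: 11101 XOR 10011 = 01110
  pos 2: 11101 XOR 10011 = 01110
  pos 3: 11100 XOR 10011 = 01111
  pos 4: 11110 XOR 10011 = 01101
  pos 5: 11010 XOR 10011 = 01001
  pos 6: 10011 XOR 10011 = 00000
Remainder = 0000 (zero — the frame passes the CRC check).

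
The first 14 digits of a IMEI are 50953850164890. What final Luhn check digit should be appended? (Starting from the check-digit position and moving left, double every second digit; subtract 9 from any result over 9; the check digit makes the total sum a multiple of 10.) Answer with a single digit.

Partial digits right→left: 0 9 8 4 6 1 0 5 8 3 5 9 0 5
Double every second digit counting from the check-digit position (so the 1st, 3rd, 5th, ... of the partial from the right).
  doubled (with −9 where >9): 0 7 3 0 7 1 0 → sum 18
  kept as-is: 9 4 1 5 3 9 5 → sum 36
Total = 18 + 36 = 54.
Check digit = (10 − (54 mod 10)) mod 10 = 6.

6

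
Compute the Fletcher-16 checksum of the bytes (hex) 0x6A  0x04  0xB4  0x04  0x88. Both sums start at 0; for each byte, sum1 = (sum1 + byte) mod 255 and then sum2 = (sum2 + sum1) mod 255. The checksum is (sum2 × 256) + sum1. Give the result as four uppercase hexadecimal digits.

D2AF

Running sums (mod 255):
  after byte 0 (0x6A): sum1=106, sum2=106
  after byte 1 (0x04): sum1=110, sum2=216
  after byte 2 (0xB4): sum1=35, sum2=251
  after byte 3 (0x04): sum1=39, sum2=35
  after byte 4 (0x88): sum1=175, sum2=210
Checksum = sum2·256 + sum1 = 210·256 + 175 = 53935 = 0xD2AF.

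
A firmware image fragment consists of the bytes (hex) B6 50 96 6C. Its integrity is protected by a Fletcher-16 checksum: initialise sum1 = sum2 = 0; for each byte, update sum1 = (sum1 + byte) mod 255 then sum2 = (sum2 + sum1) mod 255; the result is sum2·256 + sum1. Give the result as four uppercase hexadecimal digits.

Running sums (mod 255):
  after byte 0 (B6): sum1=182, sum2=182
  after byte 1 (50): sum1=7, sum2=189
  after byte 2 (96): sum1=157, sum2=91
  after byte 3 (6C): sum1=10, sum2=101
Checksum = sum2·256 + sum1 = 101·256 + 10 = 25866 = 0x650A.

650A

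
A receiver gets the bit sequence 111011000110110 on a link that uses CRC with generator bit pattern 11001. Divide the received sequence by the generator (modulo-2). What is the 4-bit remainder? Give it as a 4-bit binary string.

Modulo-2 division of 111011000110110 by 11001:
  pos 0: 11101 XOR 11001 = 00100
  pos 2: 10010 XOR 11001 = 01011
  pos 3: 10110 XOR 11001 = 01111
  pos 4: 11110 XOR 11001 = 00111
  pos 6: 11111 XOR 11001 = 00110
  pos 8: 11001 XOR 11001 = 00000
Remainder = 0010 (nonzero — an error is detected).

0010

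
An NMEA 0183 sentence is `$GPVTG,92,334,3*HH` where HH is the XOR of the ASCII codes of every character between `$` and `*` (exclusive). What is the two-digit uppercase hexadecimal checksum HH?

XOR the ASCII codes of the payload characters:
  'G' = 0x47 → acc = 0x47
  'P' = 0x50 → acc = 0x17
  'V' = 0x56 → acc = 0x41
  'T' = 0x54 → acc = 0x15
  'G' = 0x47 → acc = 0x52
  ',' = 0x2C → acc = 0x7E
  '9' = 0x39 → acc = 0x47
  '2' = 0x32 → acc = 0x75
  ',' = 0x2C → acc = 0x59
  '3' = 0x33 → acc = 0x6A
  '3' = 0x33 → acc = 0x59
  '4' = 0x34 → acc = 0x6D
  ',' = 0x2C → acc = 0x41
  '3' = 0x33 → acc = 0x72
Checksum = 0x72.

72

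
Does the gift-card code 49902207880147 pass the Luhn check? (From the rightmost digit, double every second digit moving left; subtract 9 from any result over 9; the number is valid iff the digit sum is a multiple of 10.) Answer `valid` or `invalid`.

From the right, keep odd positions and double even positions (subtract 9 from any doubled value over 9):
  doubled (positions 2,4,...): 8 0 7 0 4 9 8 → sum 36
  kept (positions 1,3,...): 7 1 8 7 2 0 9 → sum 34
Total = 70.
70 mod 10 = 0, so the number is valid.

valid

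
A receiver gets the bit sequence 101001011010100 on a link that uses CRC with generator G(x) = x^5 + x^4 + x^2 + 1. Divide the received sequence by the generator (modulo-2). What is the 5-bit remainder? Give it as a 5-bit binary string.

11111

Modulo-2 division of 101001011010100 by 110101:
  pos 0: 101001 XOR 110101 = 011100
  pos 1: 111000 XOR 110101 = 001101
  pos 3: 110111 XOR 110101 = 000010
  pos 7: 100101 XOR 110101 = 010000
  pos 8: 100000 XOR 110101 = 010101
  pos 9: 101010 XOR 110101 = 011111
Remainder = 11111 (nonzero — an error is detected).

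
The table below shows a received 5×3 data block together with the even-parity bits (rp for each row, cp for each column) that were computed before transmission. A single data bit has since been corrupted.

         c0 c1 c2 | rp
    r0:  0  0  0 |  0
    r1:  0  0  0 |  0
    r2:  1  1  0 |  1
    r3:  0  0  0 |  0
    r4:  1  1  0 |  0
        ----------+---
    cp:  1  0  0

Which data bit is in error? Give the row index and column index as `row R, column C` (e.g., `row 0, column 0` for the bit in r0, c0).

row 2, column 0

Recompute each row's even parity and compare to rp:
  r0: data parity 0, sent rp 0 → ok
  r1: data parity 0, sent rp 0 → ok
  r2: data parity 0, sent rp 1 → mismatch
  r3: data parity 0, sent rp 0 → ok
  r4: data parity 0, sent rp 0 → ok
Recompute each column's even parity and compare to cp:
  c0: data parity 0, sent cp 1 → mismatch
  c1: data parity 0, sent cp 0 → ok
  c2: data parity 0, sent cp 0 → ok
Exactly one row (r2) and one column (c0) fail → the flipped bit is at their intersection.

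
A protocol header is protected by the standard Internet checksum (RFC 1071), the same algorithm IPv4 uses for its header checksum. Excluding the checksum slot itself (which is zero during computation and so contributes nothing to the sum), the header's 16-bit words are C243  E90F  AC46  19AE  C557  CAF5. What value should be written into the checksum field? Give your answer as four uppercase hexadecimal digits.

One's-complement addition (fold any carry out of bit 15 back into bit 0):
  0xC243 + 0xE90F = 0x1AB52 → wrap carry → 0xAB53
  0xAB53 + 0xAC46 = 0x15799 → wrap carry → 0x579A
  0x579A + 0x19AE = 0x07148
  0x7148 + 0xC557 = 0x1369F → wrap carry → 0x36A0
  0x36A0 + 0xCAF5 = 0x10195 → wrap carry → 0x0196
One's-complement sum = 0x0196.
Checksum = ~0x0196 & 0xFFFF = 0xFE69.

FE69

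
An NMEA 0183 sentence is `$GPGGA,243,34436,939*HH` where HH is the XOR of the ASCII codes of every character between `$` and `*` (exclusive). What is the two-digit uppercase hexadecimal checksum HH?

XOR the ASCII codes of the payload characters:
  'G' = 0x47 → acc = 0x47
  'P' = 0x50 → acc = 0x17
  'G' = 0x47 → acc = 0x50
  'G' = 0x47 → acc = 0x17
  'A' = 0x41 → acc = 0x56
  ',' = 0x2C → acc = 0x7A
  '2' = 0x32 → acc = 0x48
  '4' = 0x34 → acc = 0x7C
  '3' = 0x33 → acc = 0x4F
  ',' = 0x2C → acc = 0x63
  '3' = 0x33 → acc = 0x50
  '4' = 0x34 → acc = 0x64
  '4' = 0x34 → acc = 0x50
  '3' = 0x33 → acc = 0x63
  '6' = 0x36 → acc = 0x55
  ',' = 0x2C → acc = 0x79
  '9' = 0x39 → acc = 0x40
  '3' = 0x33 → acc = 0x73
  '9' = 0x39 → acc = 0x4A
Checksum = 0x4A.

4A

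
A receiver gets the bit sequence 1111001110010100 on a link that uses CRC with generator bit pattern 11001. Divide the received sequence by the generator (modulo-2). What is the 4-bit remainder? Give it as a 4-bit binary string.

Modulo-2 division of 1111001110010100 by 11001:
  pos 0: 11110 XOR 11001 = 00111
  pos 2: 11101 XOR 11001 = 00100
  pos 4: 10011 XOR 11001 = 01010
  pos 5: 10100 XOR 11001 = 01101
  pos 6: 11010 XOR 11001 = 00011
  pos 9: 11101 XOR 11001 = 00100
  pos 11: 10000 XOR 11001 = 01001
Remainder = 1001 (nonzero — an error is detected).

1001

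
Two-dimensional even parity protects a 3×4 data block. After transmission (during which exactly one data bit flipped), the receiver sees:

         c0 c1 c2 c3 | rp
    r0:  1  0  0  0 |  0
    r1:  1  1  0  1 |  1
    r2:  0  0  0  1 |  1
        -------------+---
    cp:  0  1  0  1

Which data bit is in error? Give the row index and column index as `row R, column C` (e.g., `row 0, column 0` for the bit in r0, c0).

Recompute each row's even parity and compare to rp:
  r0: data parity 1, sent rp 0 → mismatch
  r1: data parity 1, sent rp 1 → ok
  r2: data parity 1, sent rp 1 → ok
Recompute each column's even parity and compare to cp:
  c0: data parity 0, sent cp 0 → ok
  c1: data parity 1, sent cp 1 → ok
  c2: data parity 0, sent cp 0 → ok
  c3: data parity 0, sent cp 1 → mismatch
Exactly one row (r0) and one column (c3) fail → the flipped bit is at their intersection.

row 0, column 3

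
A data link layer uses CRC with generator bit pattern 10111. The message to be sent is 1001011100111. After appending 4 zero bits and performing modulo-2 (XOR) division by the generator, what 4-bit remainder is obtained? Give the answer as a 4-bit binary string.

0110

Append 4 zeros: 10010111001110000. Divide by 10111 (XOR where the leading bit is 1):
  pos 0: 10010 XOR 10111 = 00101
  pos 2: 10111 XOR 10111 = 00000
  pos 7: 10011 XOR 10111 = 00100
  pos 9: 10010 XOR 10111 = 00101
  pos 11: 10100 XOR 10111 = 00011
Remainder (last 4 bits) = 0110. This is the CRC / FCS.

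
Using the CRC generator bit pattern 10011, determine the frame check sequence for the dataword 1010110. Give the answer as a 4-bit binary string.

1000

Append 4 zeros: 10101100000. Divide by 10011 (XOR where the leading bit is 1):
  pos 0: 10101 XOR 10011 = 00110
  pos 2: 11010 XOR 10011 = 01001
  pos 3: 10010 XOR 10011 = 00001
Remainder (last 4 bits) = 1000. This is the CRC / FCS.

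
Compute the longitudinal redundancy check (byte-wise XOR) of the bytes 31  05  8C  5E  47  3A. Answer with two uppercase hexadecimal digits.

XOR the bytes together:
  start with 0x31
  0x31 ⊕ 0x05 = 0x34
  0x34 ⊕ 0x8C = 0xB8
  0xB8 ⊕ 0x5E = 0xE6
  0xE6 ⊕ 0x47 = 0xA1
  0xA1 ⊕ 0x3A = 0x9B

9B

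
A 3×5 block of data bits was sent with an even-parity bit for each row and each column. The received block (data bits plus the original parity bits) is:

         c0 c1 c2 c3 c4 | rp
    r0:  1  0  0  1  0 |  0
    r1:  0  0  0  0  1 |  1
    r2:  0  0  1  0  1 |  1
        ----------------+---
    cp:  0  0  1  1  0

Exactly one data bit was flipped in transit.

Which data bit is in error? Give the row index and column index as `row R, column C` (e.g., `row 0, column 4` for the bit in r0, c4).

Recompute each row's even parity and compare to rp:
  r0: data parity 0, sent rp 0 → ok
  r1: data parity 1, sent rp 1 → ok
  r2: data parity 0, sent rp 1 → mismatch
Recompute each column's even parity and compare to cp:
  c0: data parity 1, sent cp 0 → mismatch
  c1: data parity 0, sent cp 0 → ok
  c2: data parity 1, sent cp 1 → ok
  c3: data parity 1, sent cp 1 → ok
  c4: data parity 0, sent cp 0 → ok
Exactly one row (r2) and one column (c0) fail → the flipped bit is at their intersection.

row 2, column 0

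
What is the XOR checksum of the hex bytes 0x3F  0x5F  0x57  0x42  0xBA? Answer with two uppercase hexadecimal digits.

CF

XOR the bytes together:
  start with 0x3F
  0x3F ⊕ 0x5F = 0x60
  0x60 ⊕ 0x57 = 0x37
  0x37 ⊕ 0x42 = 0x75
  0x75 ⊕ 0xBA = 0xCF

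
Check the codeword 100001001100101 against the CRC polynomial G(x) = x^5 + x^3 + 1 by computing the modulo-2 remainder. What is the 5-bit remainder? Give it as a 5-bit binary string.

00000

Modulo-2 division of 100001001100101 by 101001:
  pos 0: 100001 XOR 101001 = 001000
  pos 2: 100000 XOR 101001 = 001001
  pos 4: 100111 XOR 101001 = 001110
  pos 6: 111000 XOR 101001 = 010001
  pos 7: 100011 XOR 101001 = 001010
  pos 9: 101001 XOR 101001 = 000000
Remainder = 00000 (zero — the frame passes the CRC check).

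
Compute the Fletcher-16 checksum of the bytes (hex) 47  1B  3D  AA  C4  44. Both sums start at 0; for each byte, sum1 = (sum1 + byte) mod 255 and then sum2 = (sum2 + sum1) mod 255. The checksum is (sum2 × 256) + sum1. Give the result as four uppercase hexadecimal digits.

Running sums (mod 255):
  after byte 0 (47): sum1=71, sum2=71
  after byte 1 (1B): sum1=98, sum2=169
  after byte 2 (3D): sum1=159, sum2=73
  after byte 3 (AA): sum1=74, sum2=147
  after byte 4 (C4): sum1=15, sum2=162
  after byte 5 (44): sum1=83, sum2=245
Checksum = sum2·256 + sum1 = 245·256 + 83 = 62803 = 0xF553.

F553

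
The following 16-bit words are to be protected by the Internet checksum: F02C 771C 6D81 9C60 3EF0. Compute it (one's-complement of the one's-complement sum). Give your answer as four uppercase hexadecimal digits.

One's-complement addition (fold any carry out of bit 15 back into bit 0):
  0xF02C + 0x771C = 0x16748 → wrap carry → 0x6749
  0x6749 + 0x6D81 = 0x0D4CA
  0xD4CA + 0x9C60 = 0x1712A → wrap carry → 0x712B
  0x712B + 0x3EF0 = 0x0B01B
One's-complement sum = 0xB01B.
Checksum = ~0xB01B & 0xFFFF = 0x4FE4.

4FE4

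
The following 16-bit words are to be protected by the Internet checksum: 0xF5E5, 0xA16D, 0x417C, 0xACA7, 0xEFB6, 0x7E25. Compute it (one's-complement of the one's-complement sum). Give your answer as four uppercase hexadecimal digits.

0CAC

One's-complement addition (fold any carry out of bit 15 back into bit 0):
  0xF5E5 + 0xA16D = 0x19752 → wrap carry → 0x9753
  0x9753 + 0x417C = 0x0D8CF
  0xD8CF + 0xACA7 = 0x18576 → wrap carry → 0x8577
  0x8577 + 0xEFB6 = 0x1752D → wrap carry → 0x752E
  0x752E + 0x7E25 = 0x0F353
One's-complement sum = 0xF353.
Checksum = ~0xF353 & 0xFFFF = 0x0CAC.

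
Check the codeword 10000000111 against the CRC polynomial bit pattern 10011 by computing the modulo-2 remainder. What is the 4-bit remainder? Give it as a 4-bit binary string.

Modulo-2 division of 10000000111 by 10011:
  pos 0: 10000 XOR 10011 = 00011
  pos 3: 11000 XOR 10011 = 01011
  pos 4: 10111 XOR 10011 = 00100
  pos 6: 10011 XOR 10011 = 00000
Remainder = 0000 (zero — the frame passes the CRC check).

0000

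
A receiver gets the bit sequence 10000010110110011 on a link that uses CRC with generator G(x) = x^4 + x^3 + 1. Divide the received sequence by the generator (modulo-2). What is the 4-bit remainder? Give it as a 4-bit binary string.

0000

Modulo-2 division of 10000010110110011 by 11001:
  pos 0: 10000 XOR 11001 = 01001
  pos 1: 10010 XOR 11001 = 01011
  pos 2: 10111 XOR 11001 = 01110
  pos 3: 11100 XOR 11001 = 00101
  pos 5: 10111 XOR 11001 = 01110
  pos 6: 11100 XOR 11001 = 00101
  pos 8: 10111 XOR 11001 = 01110
  pos 9: 11100 XOR 11001 = 00101
  pos 11: 10101 XOR 11001 = 01100
  pos 12: 11001 XOR 11001 = 00000
Remainder = 0000 (zero — the frame passes the CRC check).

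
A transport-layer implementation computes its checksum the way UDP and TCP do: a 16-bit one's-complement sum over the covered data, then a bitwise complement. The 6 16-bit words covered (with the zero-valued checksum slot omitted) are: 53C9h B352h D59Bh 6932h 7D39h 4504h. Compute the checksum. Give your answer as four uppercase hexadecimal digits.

One's-complement addition (fold any carry out of bit 15 back into bit 0):
  0x53C9 + 0xB352 = 0x1071B → wrap carry → 0x071C
  0x071C + 0xD59B = 0x0DCB7
  0xDCB7 + 0x6932 = 0x145E9 → wrap carry → 0x45EA
  0x45EA + 0x7D39 = 0x0C323
  0xC323 + 0x4504 = 0x10827 → wrap carry → 0x0828
One's-complement sum = 0x0828.
Checksum = ~0x0828 & 0xFFFF = 0xF7D7.

F7D7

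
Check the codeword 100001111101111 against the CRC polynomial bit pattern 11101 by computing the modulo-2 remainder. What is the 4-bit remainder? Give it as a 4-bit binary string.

0000

Modulo-2 division of 100001111101111 by 11101:
  pos 0: 10000 XOR 11101 = 01101
  pos 1: 11011 XOR 11101 = 00110
  pos 3: 11011 XOR 11101 = 00110
  pos 5: 11011 XOR 11101 = 00110
  pos 7: 11001 XOR 11101 = 00100
  pos 9: 10011 XOR 11101 = 01110
  pos 10: 11101 XOR 11101 = 00000
Remainder = 0000 (zero — the frame passes the CRC check).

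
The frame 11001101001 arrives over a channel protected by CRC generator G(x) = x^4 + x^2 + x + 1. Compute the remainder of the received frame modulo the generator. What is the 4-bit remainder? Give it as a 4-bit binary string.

0000

Modulo-2 division of 11001101001 by 10111:
  pos 0: 11001 XOR 10111 = 01110
  pos 1: 11101 XOR 10111 = 01010
  pos 2: 10100 XOR 10111 = 00011
  pos 5: 11100 XOR 10111 = 01011
  pos 6: 10111 XOR 10111 = 00000
Remainder = 0000 (zero — the frame passes the CRC check).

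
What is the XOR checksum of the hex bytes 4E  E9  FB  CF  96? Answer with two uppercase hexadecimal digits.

XOR the bytes together:
  start with 0x4E
  0x4E ⊕ 0xE9 = 0xA7
  0xA7 ⊕ 0xFB = 0x5C
  0x5C ⊕ 0xCF = 0x93
  0x93 ⊕ 0x96 = 0x05

05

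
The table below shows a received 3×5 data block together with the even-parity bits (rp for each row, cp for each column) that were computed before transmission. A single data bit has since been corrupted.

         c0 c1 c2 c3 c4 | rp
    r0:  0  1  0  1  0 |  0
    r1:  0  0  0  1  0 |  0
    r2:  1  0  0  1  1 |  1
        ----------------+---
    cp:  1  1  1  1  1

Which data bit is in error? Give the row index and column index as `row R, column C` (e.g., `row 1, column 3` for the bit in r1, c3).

Recompute each row's even parity and compare to rp:
  r0: data parity 0, sent rp 0 → ok
  r1: data parity 1, sent rp 0 → mismatch
  r2: data parity 1, sent rp 1 → ok
Recompute each column's even parity and compare to cp:
  c0: data parity 1, sent cp 1 → ok
  c1: data parity 1, sent cp 1 → ok
  c2: data parity 0, sent cp 1 → mismatch
  c3: data parity 1, sent cp 1 → ok
  c4: data parity 1, sent cp 1 → ok
Exactly one row (r1) and one column (c2) fail → the flipped bit is at their intersection.

row 1, column 2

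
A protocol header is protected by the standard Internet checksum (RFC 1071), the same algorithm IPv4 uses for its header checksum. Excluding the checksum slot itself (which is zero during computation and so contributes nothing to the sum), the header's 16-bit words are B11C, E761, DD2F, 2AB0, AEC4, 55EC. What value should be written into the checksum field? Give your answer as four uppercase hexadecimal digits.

One's-complement addition (fold any carry out of bit 15 back into bit 0):
  0xB11C + 0xE761 = 0x1987D → wrap carry → 0x987E
  0x987E + 0xDD2F = 0x175AD → wrap carry → 0x75AE
  0x75AE + 0x2AB0 = 0x0A05E
  0xA05E + 0xAEC4 = 0x14F22 → wrap carry → 0x4F23
  0x4F23 + 0x55EC = 0x0A50F
One's-complement sum = 0xA50F.
Checksum = ~0xA50F & 0xFFFF = 0x5AF0.

5AF0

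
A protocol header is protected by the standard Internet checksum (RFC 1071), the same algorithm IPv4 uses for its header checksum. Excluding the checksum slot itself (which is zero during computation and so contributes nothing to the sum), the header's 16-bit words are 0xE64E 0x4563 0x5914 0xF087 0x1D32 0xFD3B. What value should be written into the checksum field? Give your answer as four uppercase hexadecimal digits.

One's-complement addition (fold any carry out of bit 15 back into bit 0):
  0xE64E + 0x4563 = 0x12BB1 → wrap carry → 0x2BB2
  0x2BB2 + 0x5914 = 0x084C6
  0x84C6 + 0xF087 = 0x1754D → wrap carry → 0x754E
  0x754E + 0x1D32 = 0x09280
  0x9280 + 0xFD3B = 0x18FBB → wrap carry → 0x8FBC
One's-complement sum = 0x8FBC.
Checksum = ~0x8FBC & 0xFFFF = 0x7043.

7043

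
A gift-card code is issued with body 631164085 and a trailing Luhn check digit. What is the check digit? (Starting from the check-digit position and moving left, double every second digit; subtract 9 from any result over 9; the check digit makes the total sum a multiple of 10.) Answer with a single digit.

Partial digits right→left: 5 8 0 4 6 1 1 3 6
Double every second digit counting from the check-digit position (so the 1st, 3rd, 5th, ... of the partial from the right).
  doubled (with −9 where >9): 1 0 3 2 3 → sum 9
  kept as-is: 8 4 1 3 → sum 16
Total = 9 + 16 = 25.
Check digit = (10 − (25 mod 10)) mod 10 = 5.

5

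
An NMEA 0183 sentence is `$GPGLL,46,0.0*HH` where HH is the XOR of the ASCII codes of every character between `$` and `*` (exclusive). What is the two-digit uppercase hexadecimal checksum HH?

7C

XOR the ASCII codes of the payload characters:
  'G' = 0x47 → acc = 0x47
  'P' = 0x50 → acc = 0x17
  'G' = 0x47 → acc = 0x50
  'L' = 0x4C → acc = 0x1C
  'L' = 0x4C → acc = 0x50
  ',' = 0x2C → acc = 0x7C
  '4' = 0x34 → acc = 0x48
  '6' = 0x36 → acc = 0x7E
  ',' = 0x2C → acc = 0x52
  '0' = 0x30 → acc = 0x62
  '.' = 0x2E → acc = 0x4C
  '0' = 0x30 → acc = 0x7C
Checksum = 0x7C.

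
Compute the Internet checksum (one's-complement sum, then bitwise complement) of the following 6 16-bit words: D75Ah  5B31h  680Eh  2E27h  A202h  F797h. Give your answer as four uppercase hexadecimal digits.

9DA3

One's-complement addition (fold any carry out of bit 15 back into bit 0):
  0xD75A + 0x5B31 = 0x1328B → wrap carry → 0x328C
  0x328C + 0x680E = 0x09A9A
  0x9A9A + 0x2E27 = 0x0C8C1
  0xC8C1 + 0xA202 = 0x16AC3 → wrap carry → 0x6AC4
  0x6AC4 + 0xF797 = 0x1625B → wrap carry → 0x625C
One's-complement sum = 0x625C.
Checksum = ~0x625C & 0xFFFF = 0x9DA3.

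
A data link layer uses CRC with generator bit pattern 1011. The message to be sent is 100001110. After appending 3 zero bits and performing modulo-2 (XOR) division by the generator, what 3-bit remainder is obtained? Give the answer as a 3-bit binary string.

010

Append 3 zeros: 100001110000. Divide by 1011 (XOR where the leading bit is 1):
  pos 0: 1000 XOR 1011 = 0011
  pos 2: 1101 XOR 1011 = 0110
  pos 3: 1101 XOR 1011 = 0110
  pos 4: 1101 XOR 1011 = 0110
  pos 5: 1100 XOR 1011 = 0111
  pos 6: 1110 XOR 1011 = 0101
  pos 7: 1010 XOR 1011 = 0001
Remainder (last 3 bits) = 010. This is the CRC / FCS.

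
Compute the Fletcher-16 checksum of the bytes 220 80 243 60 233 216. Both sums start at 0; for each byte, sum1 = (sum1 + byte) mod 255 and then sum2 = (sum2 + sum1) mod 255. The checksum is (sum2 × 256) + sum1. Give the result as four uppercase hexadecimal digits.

EF20

Running sums (mod 255):
  after byte 0 (220): sum1=220, sum2=220
  after byte 1 (80): sum1=45, sum2=10
  after byte 2 (243): sum1=33, sum2=43
  after byte 3 (60): sum1=93, sum2=136
  after byte 4 (233): sum1=71, sum2=207
  after byte 5 (216): sum1=32, sum2=239
Checksum = sum2·256 + sum1 = 239·256 + 32 = 61216 = 0xEF20.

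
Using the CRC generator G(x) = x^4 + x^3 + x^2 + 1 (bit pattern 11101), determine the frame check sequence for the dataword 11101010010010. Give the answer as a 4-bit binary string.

1000

Append 4 zeros: 111010100100100000. Divide by 11101 (XOR where the leading bit is 1):
  pos 0: 11101 XOR 11101 = 00000
  pos 6: 10010 XOR 11101 = 01111
  pos 7: 11110 XOR 11101 = 00011
  pos 10: 11100 XOR 11101 = 00001
Remainder (last 4 bits) = 1000. This is the CRC / FCS.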